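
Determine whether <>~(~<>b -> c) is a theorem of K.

Not valid

Tableau for the negation ~<>~(~<>b -> c):
1. ~<>~(~<>b -> c), w0
The negation has an open branch (countermodel exists).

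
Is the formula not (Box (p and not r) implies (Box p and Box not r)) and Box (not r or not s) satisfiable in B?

Unsatisfiable (every branch closes)

1. not (Box (p and not r) implies (Box p and Box not r)) and Box (not r or not s), w0
2. not (Box (p and not r) implies (Box p and Box not r)), w0
3. Box (not r or not s), w0
4. Box (p and not r), w0
5. not (Box p and Box not r), w0
6. not r or not s, w0
7. p and not r, w0
8. p, w0
9. not r, w0
10. not Box not r, w0
11. not s, w0
12. r, w1
13. not r or not s, w1
14. p and not r, w1
15. p, w1
16. not r, w1
Accessibility: w0Rw0, w0Rw1, w1Rw0, w1Rw1
Branch closes: r and not r both at w1.
Every branch closes; the branch above is one of them.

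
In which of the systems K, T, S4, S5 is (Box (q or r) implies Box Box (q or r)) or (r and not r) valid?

T-tableau for the negation not ((Box (q or r) implies Box Box (q or r)) or (r and not r)):
1. not ((Box (q or r) implies Box Box (q or r)) or (r and not r)), u
2. not (Box (q or r) implies Box Box (q or r)), u
3. not (r and not r), u
4. Box (q or r), u
5. not Box Box (q or r), u
6. q or r, u
7. r, u
8. not Box (q or r), v
9. q or r, v
10. r, v
11. not (q or r), w
12. not q, w
13. not r, w
Accessibility: uRu, uRv, vRv, vRw, wRw
Complete open branch: countermodel on a T-frame, so not valid in T, nor in K (the same frame is also a K-frame).
S4-tableau for the negation not ((Box (q or r) implies Box Box (q or r)) or (r and not r)):
1. not ((Box (q or r) implies Box Box (q or r)) or (r and not r)), u
2. not (Box (q or r) implies Box Box (q or r)), u
3. not (r and not r), u
4. Box (q or r), u
5. not Box Box (q or r), u
6. q or r, u
7. r, u
8. not Box (q or r), v
9. q or r, v
10. r, v
11. not (q or r), w
12. not q, w
13. not r, w
14. q or r, w
15. r, w
Accessibility: uRu, uRv, uRw, vRv, vRw, wRw
Branch closes: r and not r both at w.
Every branch closes (one shown): valid in S4, hence also in S5 (every theorem of S4 is a theorem of S5).

S4, S5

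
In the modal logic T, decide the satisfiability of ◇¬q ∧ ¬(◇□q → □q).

Yes, satisfiable

1. ◇¬q ∧ ¬(◇□q → □q), w0
2. ◇¬q, w0
3. ¬(◇□q → □q), w0
4. ◇□q, w0
5. ¬□q, w0
6. ¬q, w1
7. □q, w2
8. q, w2
9. ¬q, w3
Accessibility: w0Rw0, w0Rw1, w0Rw2, w0Rw3, w1Rw1, w2Rw2, w3Rw3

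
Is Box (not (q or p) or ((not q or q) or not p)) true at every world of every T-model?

Valid

Tableau for the negation not Box (not (q or p) or ((not q or q) or not p)):
1. not Box (not (q or p) or ((not q or q) or not p)), u
2. not (not (q or p) or ((not q or q) or not p)), v   [neg-Box-rule on 1: fresh world v, uRv]
3. q or p, v   [neg-or-rule on 2]
4. not ((not q or q) or not p), v   [neg-or-rule on 2]
5. not (not q or q), v   [neg-or-rule on 4]
6. p, v   [neg-or-rule on 4]
7. q, v   [neg-or-rule on 5]
8. not q, v   [neg-or-rule on 5]
Accessibility: uRu, uRv, vRv
Branch closes: q and not q both at v.
Every branch of the negation's tableau closes; the branch above is one of them.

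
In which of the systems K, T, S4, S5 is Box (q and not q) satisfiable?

K

K-tableau for the formula:
1. Box (q and not q), w0
Complete open branch: satisfiable in K.
T-tableau for the formula:
1. Box (q and not q), w0
2. q and not q, w0   [Box-rule on 1 via w0Rw0]
3. q, w0   [and-rule on 2]
4. not q, w0   [and-rule on 2]
Accessibility: w0Rw0
Branch closes: q and not q both at w0.
Every branch closes (one shown): unsatisfiable in T, hence also in S4, S5 (every S4/S5-frame is a T-frame).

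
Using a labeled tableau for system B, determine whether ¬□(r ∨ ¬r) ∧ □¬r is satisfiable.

Unsatisfiable

1. ¬□(r ∨ ¬r) ∧ □¬r, w0
2. ¬□(r ∨ ¬r), w0
3. □¬r, w0
4. ¬r, w0
5. ¬(r ∨ ¬r), w1
6. ¬r, w1
7. r, w1
Accessibility: w0Rw0, w0Rw1, w1Rw0, w1Rw1
Branch closes: r and ¬r both at w1.
(One branch shown.) All branches close.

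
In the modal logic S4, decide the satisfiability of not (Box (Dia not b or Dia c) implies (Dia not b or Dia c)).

1. not (Box (Dia not b or Dia c) implies (Dia not b or Dia c)), 0
2. Box (Dia not b or Dia c), 0   [neg-implies-rule on 1]
3. not (Dia not b or Dia c), 0   [neg-implies-rule on 1]
4. not Dia not b, 0   [neg-or-rule on 3]
5. not Dia c, 0   [neg-or-rule on 3]
6. Dia not b or Dia c, 0   [Box-rule on 2 via 0R0]
7. b, 0   [neg-Dia-rule on 4 via 0R0]
8. not c, 0   [neg-Dia-rule on 5 via 0R0]
9. Dia c, 0   [or-rule on 6 (branches; this branch)]
10. c, 1   [Dia-rule on 9: fresh world 1, 0R1]
11. Dia not b or Dia c, 1   [Box-rule on 2 via 0R1]
12. b, 1   [neg-Dia-rule on 4 via 0R1]
13. not c, 1   [neg-Dia-rule on 5 via 0R1]
Accessibility: 0R0, 0R1, 1R1
Branch closes: c and not c both at 1.
(One branch shown.) All branches close.

Unsatisfiable (every branch closes)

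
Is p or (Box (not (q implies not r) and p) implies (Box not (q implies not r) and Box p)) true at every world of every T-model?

Valid in T

Tableau for the negation not (p or (Box (not (q implies not r) and p) implies (Box not (q implies not r) and Box p))):
1. not (p or (Box (not (q implies not r) and p) implies (Box not (q implies not r) and Box p))), 0
2. not p, 0
3. not (Box (not (q implies not r) and p) implies (Box not (q implies not r) and Box p)), 0
4. Box (not (q implies not r) and p), 0
5. not (Box not (q implies not r) and Box p), 0
6. not (q implies not r) and p, 0
7. not (q implies not r), 0
8. p, 0
Accessibility: 0R0
Branch closes: p and not p both at 0.
Every branch of the negation's tableau closes; the branch above is one of them.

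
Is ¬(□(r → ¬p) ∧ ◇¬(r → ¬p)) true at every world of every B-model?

Tableau for the negation □(r → ¬p) ∧ ◇¬(r → ¬p):
1. □(r → ¬p) ∧ ◇¬(r → ¬p), w0
2. □(r → ¬p), w0
3. ◇¬(r → ¬p), w0
4. r → ¬p, w0
5. ¬p, w0
6. ¬(r → ¬p), w1
7. r, w1
8. p, w1
9. r → ¬p, w1
10. ¬p, w1
Accessibility: w0Rw0, w0Rw1, w1Rw0, w1Rw1
Branch closes: p and ¬p both at w1.
Every branch of the negation's tableau closes; the branch above is one of them.

Yes, valid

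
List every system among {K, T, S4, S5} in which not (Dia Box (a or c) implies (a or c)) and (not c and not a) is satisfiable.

S4-tableau for the formula:
1. not (Dia Box (a or c) implies (a or c)) and (not c and not a), 0
2. not (Dia Box (a or c) implies (a or c)), 0   [and-rule on 1]
3. not c and not a, 0   [and-rule on 1]
4. Dia Box (a or c), 0   [neg-implies-rule on 2]
5. not (a or c), 0   [neg-implies-rule on 2]
6. not c, 0   [and-rule on 3]
7. not a, 0   [and-rule on 3]
8. Box (a or c), 1   [Dia-rule on 4: fresh world 1, 0R1]
9. a or c, 1   [Box-rule on 8 via 1R1]
10. c, 1   [or-rule on 9 (branches; this branch)]
Accessibility: 0R0, 0R1, 1R1
Complete open branch: satisfiable in S4, hence also in K, T (this S4-model is also a K-model and a T-model).
S5-tableau for the formula:
1. not (Dia Box (a or c) implies (a or c)) and (not c and not a), 0
2. not (Dia Box (a or c) implies (a or c)), 0   [and-rule on 1]
3. not c and not a, 0   [and-rule on 1]
4. Dia Box (a or c), 0   [neg-implies-rule on 2]
5. not (a or c), 0   [neg-implies-rule on 2]
6. not c, 0   [and-rule on 3]
7. not a, 0   [and-rule on 3]
8. Box (a or c), 1   [Dia-rule on 4: fresh world 1, 0R1]
9. a or c, 0   [Box-rule on 8 via 1R0]
10. a or c, 1   [Box-rule on 8 via 1R1]
11. c, 0   [or-rule on 9 (branches; this branch)]
Accessibility: 0R0, 0R1, 1R0, 1R1
Branch closes: c and not c both at 0.
Every branch closes (one shown): unsatisfiable in S5.

K, T, S4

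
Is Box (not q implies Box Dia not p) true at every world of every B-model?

No, not valid

Tableau for the negation not Box (not q implies Box Dia not p):
1. not Box (not q implies Box Dia not p), 0
2. not (not q implies Box Dia not p), 1
3. not q, 1
4. not Box Dia not p, 1
5. not Dia not p, 2
6. p, 1
7. p, 2
Accessibility: 0R0, 0R1, 1R0, 1R1, 1R2, 2R1, 2R2
The negation has an open branch (countermodel exists).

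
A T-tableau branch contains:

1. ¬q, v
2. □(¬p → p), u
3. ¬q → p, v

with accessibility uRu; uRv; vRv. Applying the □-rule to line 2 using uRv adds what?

¬p → p, v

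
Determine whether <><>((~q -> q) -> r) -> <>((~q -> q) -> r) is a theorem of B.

Tableau for the negation ~(<><>((~q -> q) -> r) -> <>((~q -> q) -> r)):
1. ~(<><>((~q -> q) -> r) -> <>((~q -> q) -> r)), w0
2. <><>((~q -> q) -> r), w0   [~->-rule on 1]
3. ~<>((~q -> q) -> r), w0   [~->-rule on 1]
4. ~((~q -> q) -> r), w0   [~<>-rule on 3 via w0Rw0]
5. ~q -> q, w0   [~->-rule on 4]
6. ~r, w0   [~->-rule on 4]
7. q, w0   [->-rule on 5 (branches; this branch)]
8. <>((~q -> q) -> r), w1   [<>-rule on 2: fresh world w1, w0Rw1]
9. ~((~q -> q) -> r), w1   [~<>-rule on 3 via w0Rw1]
10. ~q -> q, w1   [~->-rule on 9]
11. ~r, w1   [~->-rule on 9]
12. q, w1   [->-rule on 10 (branches; this branch)]
13. (~q -> q) -> r, w2   [<>-rule on 8: fresh world w2, w1Rw2]
14. r, w2   [->-rule on 13 (branches; this branch)]
Accessibility: w0Rw0, w0Rw1, w1Rw0, w1Rw1, w1Rw2, w2Rw1, w2Rw2
The negation has an open branch (countermodel exists).

Not valid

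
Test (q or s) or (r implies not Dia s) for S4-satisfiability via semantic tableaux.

Satisfiable

1. (q or s) or (r implies not Dia s), 0
2. r implies not Dia s, 0
3. not Dia s, 0
4. not s, 0
Accessibility: 0R0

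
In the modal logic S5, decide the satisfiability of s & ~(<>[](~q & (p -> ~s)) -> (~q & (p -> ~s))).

1. s & ~(<>[](~q & (p -> ~s)) -> (~q & (p -> ~s))), u
2. s, u
3. ~(<>[](~q & (p -> ~s)) -> (~q & (p -> ~s))), u
4. <>[](~q & (p -> ~s)), u
5. ~(~q & (p -> ~s)), u
6. ~(p -> ~s), u
7. p, u
8. [](~q & (p -> ~s)), v
9. ~q & (p -> ~s), u
10. ~q, u
11. p -> ~s, u
12. ~q & (p -> ~s), v
13. ~q, v
14. p -> ~s, v
15. ~s, u
Accessibility: uRu, uRv, vRu, vRv
Branch closes: s and ~s both at u.
All branches of the tableau close; one closing branch shown above.

No, unsatisfiable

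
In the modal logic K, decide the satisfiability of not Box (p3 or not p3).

1. not Box (p3 or not p3), 0
2. not (p3 or not p3), 1   [neg-Box-rule on 1: fresh world 1, 0R1]
3. not p3, 1   [neg-or-rule on 2]
4. p3, 1   [neg-or-rule on 2]
Accessibility: 0R1
Branch closes: p3 and not p3 both at 1.
(One branch shown.) All branches close.

No, unsatisfiable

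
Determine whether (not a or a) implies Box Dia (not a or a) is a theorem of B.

Tableau for the negation not ((not a or a) implies Box Dia (not a or a)):
1. not ((not a or a) implies Box Dia (not a or a)), u
2. not a or a, u
3. not Box Dia (not a or a), u
4. a, u
5. not Dia (not a or a), v
6. not (not a or a), u
7. not a, u
Accessibility: uRu, uRv, vRu, vRv
Branch closes: a and not a both at u.
All branches of the negation close; one closing branch shown above.

Valid in B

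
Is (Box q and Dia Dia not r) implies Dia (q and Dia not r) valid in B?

Tableau for the negation not ((Box q and Dia Dia not r) implies Dia (q and Dia not r)):
1. not ((Box q and Dia Dia not r) implies Dia (q and Dia not r)), u
2. Box q and Dia Dia not r, u
3. not Dia (q and Dia not r), u
4. Box q, u
5. Dia Dia not r, u
6. not (q and Dia not r), u
7. q, u
8. not Dia not r, u
9. r, u
10. Dia not r, v
11. not (q and Dia not r), v
12. q, v
13. r, v
14. not Dia not r, v
15. not r, w
16. r, w
Accessibility: uRu, uRv, vRu, vRv, vRw, wRv, wRw
Branch closes: r and not r both at w.
Every branch of the negation's tableau closes; the branch above is one of them.

Valid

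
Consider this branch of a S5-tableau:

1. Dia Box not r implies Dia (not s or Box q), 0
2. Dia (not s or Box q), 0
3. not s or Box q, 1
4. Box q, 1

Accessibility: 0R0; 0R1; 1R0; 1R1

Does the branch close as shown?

Open

There is no literal clash: for every atom and world, at most one sign appears.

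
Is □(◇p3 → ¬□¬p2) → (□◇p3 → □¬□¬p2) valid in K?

Tableau for the negation ¬(□(◇p3 → ¬□¬p2) → (□◇p3 → □¬□¬p2)):
1. ¬(□(◇p3 → ¬□¬p2) → (□◇p3 → □¬□¬p2)), w0
2. □(◇p3 → ¬□¬p2), w0   [¬→-rule on 1]
3. ¬(□◇p3 → □¬□¬p2), w0   [¬→-rule on 1]
4. □◇p3, w0   [¬→-rule on 3]
5. ¬□¬□¬p2, w0   [¬→-rule on 3]
6. □¬p2, w1   [¬□-rule on 5: fresh world w1, w0Rw1]
7. ◇p3 → ¬□¬p2, w1   [□-rule on 2 via w0Rw1]
8. ◇p3, w1   [□-rule on 4 via w0Rw1]
9. ¬□¬p2, w1   [→-rule on 7 (branches; this branch)]
10. p3, w2   [◇-rule on 8: fresh world w2, w1Rw2]
11. ¬p2, w2   [□-rule on 6 via w1Rw2]
12. p2, w3   [¬□-rule on 9: fresh world w3, w1Rw3]
13. ¬p2, w3   [□-rule on 6 via w1Rw3]
Accessibility: w0Rw1, w1Rw2, w1Rw3
Branch closes: p2 and ¬p2 both at w3.
All branches of the negation close; one closing branch shown above.

Valid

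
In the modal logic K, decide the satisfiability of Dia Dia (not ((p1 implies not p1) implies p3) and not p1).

Yes, satisfiable

1. Dia Dia (not ((p1 implies not p1) implies p3) and not p1), w0
2. Dia (not ((p1 implies not p1) implies p3) and not p1), w1   [Dia-rule on 1: fresh world w1, w0Rw1]
3. not ((p1 implies not p1) implies p3) and not p1, w2   [Dia-rule on 2: fresh world w2, w1Rw2]
4. not ((p1 implies not p1) implies p3), w2   [and-rule on 3]
5. not p1, w2   [and-rule on 3]
6. p1 implies not p1, w2   [neg-implies-rule on 4]
7. not p3, w2   [neg-implies-rule on 4]
Accessibility: w0Rw1, w1Rw2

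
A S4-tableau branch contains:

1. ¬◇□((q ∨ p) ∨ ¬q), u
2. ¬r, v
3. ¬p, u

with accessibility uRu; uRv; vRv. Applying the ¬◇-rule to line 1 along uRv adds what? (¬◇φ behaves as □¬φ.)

¬□((q ∨ p) ∨ ¬q), v

¬◇φ behaves as □¬φ: propagate the negated body to each accessible world.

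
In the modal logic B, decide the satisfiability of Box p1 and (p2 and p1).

Yes, satisfiable

1. Box p1 and (p2 and p1), u
2. Box p1, u
3. p2 and p1, u
4. p2, u
5. p1, u
Accessibility: uRu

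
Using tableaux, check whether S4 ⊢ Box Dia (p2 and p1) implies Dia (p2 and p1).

Yes, valid

Tableau for the negation not (Box Dia (p2 and p1) implies Dia (p2 and p1)):
1. not (Box Dia (p2 and p1) implies Dia (p2 and p1)), 0
2. Box Dia (p2 and p1), 0
3. not Dia (p2 and p1), 0
4. Dia (p2 and p1), 0
5. not (p2 and p1), 0
6. not p1, 0
7. p2 and p1, 1
8. p2, 1
9. p1, 1
10. Dia (p2 and p1), 1
11. not (p2 and p1), 1
12. not p1, 1
Accessibility: 0R0, 0R1, 1R1
Branch closes: p1 and not p1 both at 1.
All branches of the negation close; one closing branch shown above.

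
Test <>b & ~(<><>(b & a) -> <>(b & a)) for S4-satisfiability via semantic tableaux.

Unsatisfiable (every branch closes)

1. <>b & ~(<><>(b & a) -> <>(b & a)), u
2. <>b, u
3. ~(<><>(b & a) -> <>(b & a)), u
4. <><>(b & a), u
5. ~<>(b & a), u
6. ~(b & a), u
7. ~a, u
8. b, v
9. ~(b & a), v
10. ~a, v
11. <>(b & a), w
12. ~(b & a), w
13. ~a, w
14. b & a, x
15. b, x
16. a, x
17. ~(b & a), x
18. ~a, x
Accessibility: uRu, uRv, uRw, uRx, vRv, wRw, wRx, xRx
Branch closes: a and ~a both at x.
(One branch shown.) All branches close.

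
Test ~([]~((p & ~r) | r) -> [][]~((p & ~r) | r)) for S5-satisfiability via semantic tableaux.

1. ~([]~((p & ~r) | r) -> [][]~((p & ~r) | r)), u
2. []~((p & ~r) | r), u
3. ~[][]~((p & ~r) | r), u
4. ~((p & ~r) | r), u
5. ~(p & ~r), u
6. ~r, u
7. ~p, u
8. ~[]~((p & ~r) | r), v
9. ~((p & ~r) | r), v
10. ~(p & ~r), v
11. ~r, v
12. ~p, v
13. (p & ~r) | r, w
14. ~((p & ~r) | r), w
15. ~(p & ~r), w
16. ~r, w
17. p & ~r, w
18. p, w
19. r, w
Accessibility: uRu, uRv, uRw, vRu, vRv, vRw, wRu, wRv, wRw
Branch closes: r and ~r both at w.
All branches of the tableau close; one closing branch shown above.

Unsatisfiable (every branch closes)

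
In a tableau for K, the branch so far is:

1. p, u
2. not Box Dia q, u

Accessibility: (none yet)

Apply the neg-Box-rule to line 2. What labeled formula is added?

a fresh world v with uRv, and not Dia q at v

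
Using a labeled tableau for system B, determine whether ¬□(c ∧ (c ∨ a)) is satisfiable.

1. ¬□(c ∧ (c ∨ a)), w0
2. ¬(c ∧ (c ∨ a)), w1
3. ¬(c ∨ a), w1
4. ¬c, w1
5. ¬a, w1
Accessibility: w0Rw0, w0Rw1, w1Rw0, w1Rw1

Yes, satisfiable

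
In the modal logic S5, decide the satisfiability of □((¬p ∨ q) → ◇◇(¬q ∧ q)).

1. □((¬p ∨ q) → ◇◇(¬q ∧ q)), 0
2. (¬p ∨ q) → ◇◇(¬q ∧ q), 0
3. ¬(¬p ∨ q), 0
4. p, 0
5. ¬q, 0
Accessibility: 0R0

Satisfiable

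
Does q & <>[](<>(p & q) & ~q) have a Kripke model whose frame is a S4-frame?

Unsatisfiable

1. q & <>[](<>(p & q) & ~q), w0
2. q, w0
3. <>[](<>(p & q) & ~q), w0
4. [](<>(p & q) & ~q), w1
5. <>(p & q) & ~q, w1
6. <>(p & q), w1
7. ~q, w1
8. p & q, w2
9. p, w2
10. q, w2
11. <>(p & q) & ~q, w2
12. <>(p & q), w2
13. ~q, w2
Accessibility: w0Rw0, w0Rw1, w0Rw2, w1Rw1, w1Rw2, w2Rw2
Branch closes: q and ~q both at w2.
(One branch shown.) All branches close.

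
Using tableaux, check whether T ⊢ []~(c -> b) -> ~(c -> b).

Tableau for the negation ~([]~(c -> b) -> ~(c -> b)):
1. ~([]~(c -> b) -> ~(c -> b)), u
2. []~(c -> b), u   [~->-rule on 1]
3. c -> b, u   [~->-rule on 1]
4. ~(c -> b), u   [[]-rule on 2 via uRu]
5. c, u   [~->-rule on 4]
6. ~b, u   [~->-rule on 4]
7. b, u   [->-rule on 3 (branches; this branch)]
Accessibility: uRu
Branch closes: b and ~b both at u.
Every branch of the negation's tableau closes; the branch above is one of them.

Valid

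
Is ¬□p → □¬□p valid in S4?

Tableau for the negation ¬(¬□p → □¬□p):
1. ¬(¬□p → □¬□p), w0
2. ¬□p, w0
3. ¬□¬□p, w0
4. ¬p, w1
5. □p, w2
6. p, w2
Accessibility: w0Rw0, w0Rw1, w0Rw2, w1Rw1, w2Rw2
The negation has an open branch (countermodel exists).

No, not valid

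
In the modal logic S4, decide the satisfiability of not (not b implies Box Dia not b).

1. not (not b implies Box Dia not b), w0
2. not b, w0
3. not Box Dia not b, w0
4. not Dia not b, w1
5. b, w1
Accessibility: w0Rw0, w0Rw1, w1Rw1

Satisfiable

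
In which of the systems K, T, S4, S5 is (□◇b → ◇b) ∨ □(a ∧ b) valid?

T-tableau for the negation ¬((□◇b → ◇b) ∨ □(a ∧ b)):
1. ¬((□◇b → ◇b) ∨ □(a ∧ b)), u
2. ¬(□◇b → ◇b), u
3. ¬□(a ∧ b), u
4. □◇b, u
5. ¬◇b, u
6. ◇b, u
7. ¬b, u
8. ¬(a ∧ b), v
9. ◇b, v
10. ¬b, v
11. b, w
12. ◇b, w
13. ¬b, w
Accessibility: uRu, uRv, uRw, vRv, wRw
Branch closes: b and ¬b both at w.
Every branch closes (one shown): valid in T, hence also in S4, S5 (every theorem of T is a theorem of S4 and S5).
K-tableau for the negation ¬((□◇b → ◇b) ∨ □(a ∧ b)):
1. ¬((□◇b → ◇b) ∨ □(a ∧ b)), u
2. ¬(□◇b → ◇b), u
3. ¬□(a ∧ b), u
4. □◇b, u
5. ¬◇b, u
6. ¬(a ∧ b), v
7. ◇b, v
8. ¬b, v
9. b, w
Accessibility: uRv, vRw
Complete open branch: countermodel on a K-frame, so not valid in K.

T, S4, S5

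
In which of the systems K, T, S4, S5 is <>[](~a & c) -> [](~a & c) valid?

S5-tableau for the negation ~(<>[](~a & c) -> [](~a & c)):
1. ~(<>[](~a & c) -> [](~a & c)), u
2. <>[](~a & c), u
3. ~[](~a & c), u
4. [](~a & c), v
5. ~a & c, u
6. ~a, u
7. c, u
8. ~a & c, v
9. ~a, v
10. c, v
11. ~(~a & c), w
12. ~a & c, w
13. ~a, w
14. c, w
15. ~c, w
Accessibility: uRu, uRv, uRw, vRu, vRv, vRw, wRu, wRv, wRw
Branch closes: c and ~c both at w.
Every branch closes (one shown): valid in S5.
S4-tableau for the negation ~(<>[](~a & c) -> [](~a & c)):
1. ~(<>[](~a & c) -> [](~a & c)), u
2. <>[](~a & c), u
3. ~[](~a & c), u
4. [](~a & c), v
5. ~a & c, v
6. ~a, v
7. c, v
8. ~(~a & c), w
9. ~c, w
Accessibility: uRu, uRv, uRw, vRv, wRw
Complete open branch: countermodel on an S4-frame, so not valid in S4, nor in K, T (the same frame is also a K-frame and a T-frame).

S5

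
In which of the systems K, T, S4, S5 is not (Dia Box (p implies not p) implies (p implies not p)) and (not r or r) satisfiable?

S5-tableau for the formula:
1. not (Dia Box (p implies not p) implies (p implies not p)) and (not r or r), 0
2. not (Dia Box (p implies not p) implies (p implies not p)), 0
3. not r or r, 0
4. Dia Box (p implies not p), 0
5. not (p implies not p), 0
6. p, 0
7. r, 0
8. Box (p implies not p), 1
9. p implies not p, 0
10. p implies not p, 1
11. not p, 0
Accessibility: 0R0, 0R1, 1R0, 1R1
Branch closes: p and not p both at 0.
Every branch closes (one shown): unsatisfiable in S5.
S4-tableau for the formula:
1. not (Dia Box (p implies not p) implies (p implies not p)) and (not r or r), 0
2. not (Dia Box (p implies not p) implies (p implies not p)), 0
3. not r or r, 0
4. Dia Box (p implies not p), 0
5. not (p implies not p), 0
6. p, 0
7. r, 0
8. Box (p implies not p), 1
9. p implies not p, 1
10. not p, 1
Accessibility: 0R0, 0R1, 1R1
Complete open branch: satisfiable in S4, hence also in K, T (this S4-model is also a K-model and a T-model).

K, T, S4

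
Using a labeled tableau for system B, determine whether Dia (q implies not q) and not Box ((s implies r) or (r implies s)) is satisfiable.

No, unsatisfiable

1. Dia (q implies not q) and not Box ((s implies r) or (r implies s)), u
2. Dia (q implies not q), u
3. not Box ((s implies r) or (r implies s)), u
4. q implies not q, v
5. not q, v
6. not ((s implies r) or (r implies s)), w
7. not (s implies r), w
8. not (r implies s), w
9. s, w
10. not r, w
11. r, w
12. not s, w
Accessibility: uRu, uRv, uRw, vRu, vRv, wRu, wRw
Branch closes: r and not r both at w.
(One branch shown.) All branches close.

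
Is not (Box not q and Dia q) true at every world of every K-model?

Tableau for the negation Box not q and Dia q:
1. Box not q and Dia q, u
2. Box not q, u
3. Dia q, u
4. q, v
5. not q, v
Accessibility: uRv
Branch closes: q and not q both at v.
All branches of the negation close; one closing branch shown above.

Valid in K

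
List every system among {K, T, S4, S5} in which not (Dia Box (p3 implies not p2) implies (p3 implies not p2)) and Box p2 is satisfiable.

K, T, S4

S4-tableau for the formula:
1. not (Dia Box (p3 implies not p2) implies (p3 implies not p2)) and Box p2, w0
2. not (Dia Box (p3 implies not p2) implies (p3 implies not p2)), w0
3. Box p2, w0
4. Dia Box (p3 implies not p2), w0
5. not (p3 implies not p2), w0
6. p3, w0
7. p2, w0
8. Box (p3 implies not p2), w1
9. p2, w1
10. p3 implies not p2, w1
11. not p3, w1
Accessibility: w0Rw0, w0Rw1, w1Rw1
Complete open branch: satisfiable in S4, hence also in K, T (this S4-model is also a K-model and a T-model).
S5-tableau for the formula:
1. not (Dia Box (p3 implies not p2) implies (p3 implies not p2)) and Box p2, w0
2. not (Dia Box (p3 implies not p2) implies (p3 implies not p2)), w0
3. Box p2, w0
4. Dia Box (p3 implies not p2), w0
5. not (p3 implies not p2), w0
6. p3, w0
7. p2, w0
8. Box (p3 implies not p2), w1
9. p2, w1
10. p3 implies not p2, w0
11. p3 implies not p2, w1
12. not p2, w0
Accessibility: w0Rw0, w0Rw1, w1Rw0, w1Rw1
Branch closes: p2 and not p2 both at w0.
Every branch closes (one shown): unsatisfiable in S5.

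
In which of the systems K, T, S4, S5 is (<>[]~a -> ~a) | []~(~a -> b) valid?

S5-tableau for the negation ~((<>[]~a -> ~a) | []~(~a -> b)):
1. ~((<>[]~a -> ~a) | []~(~a -> b)), u
2. ~(<>[]~a -> ~a), u
3. ~[]~(~a -> b), u
4. <>[]~a, u
5. a, u
6. ~a -> b, v
7. b, v
8. []~a, w
9. ~a, u
Accessibility: uRu, uRv, uRw, vRu, vRv, vRw, wRu, wRv, wRw
Branch closes: a and ~a both at u.
Every branch closes (one shown): valid in S5.
S4-tableau for the negation ~((<>[]~a -> ~a) | []~(~a -> b)):
1. ~((<>[]~a -> ~a) | []~(~a -> b)), u
2. ~(<>[]~a -> ~a), u
3. ~[]~(~a -> b), u
4. <>[]~a, u
5. a, u
6. ~a -> b, v
7. b, v
8. []~a, w
9. ~a, w
Accessibility: uRu, uRv, uRw, vRv, wRw
Complete open branch: countermodel on an S4-frame, so not valid in S4, nor in K, T (the same frame is also a K-frame and a T-frame).

S5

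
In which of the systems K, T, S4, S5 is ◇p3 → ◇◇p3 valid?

K-tableau for the negation ¬(◇p3 → ◇◇p3):
1. ¬(◇p3 → ◇◇p3), 0
2. ◇p3, 0
3. ¬◇◇p3, 0
4. p3, 1
5. ¬◇p3, 1
Accessibility: 0R1
Complete open branch: countermodel on a K-frame, so not valid in K.
T-tableau for the negation ¬(◇p3 → ◇◇p3):
1. ¬(◇p3 → ◇◇p3), 0
2. ◇p3, 0
3. ¬◇◇p3, 0
4. ¬◇p3, 0
5. ¬p3, 0
6. p3, 1
7. ¬◇p3, 1
8. ¬p3, 1
Accessibility: 0R0, 0R1, 1R1
Branch closes: p3 and ¬p3 both at 1.
Every branch closes (one shown): valid in T, hence also in S4, S5 (every theorem of T is a theorem of S4 and S5).

T, S4, S5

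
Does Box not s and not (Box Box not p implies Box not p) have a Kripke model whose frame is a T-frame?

No, unsatisfiable

1. Box not s and not (Box Box not p implies Box not p), w0
2. Box not s, w0   [and-rule on 1]
3. not (Box Box not p implies Box not p), w0   [and-rule on 1]
4. Box Box not p, w0   [neg-implies-rule on 3]
5. not Box not p, w0   [neg-implies-rule on 3]
6. not s, w0   [Box-rule on 2 via w0Rw0]
7. Box not p, w0   [Box-rule on 4 via w0Rw0]
8. not p, w0   [Box-rule on 7 via w0Rw0]
9. p, w1   [neg-Box-rule on 5: fresh world w1, w0Rw1]
10. not s, w1   [Box-rule on 2 via w0Rw1]
11. Box not p, w1   [Box-rule on 4 via w0Rw1]
12. not p, w1   [Box-rule on 7 via w0Rw1]
Accessibility: w0Rw0, w0Rw1, w1Rw1
Branch closes: p and not p both at w1.
Every branch closes; the branch above is one of them.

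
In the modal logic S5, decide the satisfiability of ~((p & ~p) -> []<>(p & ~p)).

Unsatisfiable (every branch closes)

1. ~((p & ~p) -> []<>(p & ~p)), u
2. p & ~p, u   [~->-rule on 1]
3. ~[]<>(p & ~p), u   [~->-rule on 1]
4. p, u   [&-rule on 2]
5. ~p, u   [&-rule on 2]
Accessibility: uRu
Branch closes: p and ~p both at u.
All branches of the tableau close; one closing branch shown above.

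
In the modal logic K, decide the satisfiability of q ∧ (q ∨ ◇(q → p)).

1. q ∧ (q ∨ ◇(q → p)), u
2. q, u   [∧-rule on 1]
3. q ∨ ◇(q → p), u   [∧-rule on 1]
4. ◇(q → p), u   [∨-rule on 3 (branches; this branch)]
5. q → p, v   [◇-rule on 4: fresh world v, uRv]
6. p, v   [→-rule on 5 (branches; this branch)]
Accessibility: uRv

Satisfiable (open branch found)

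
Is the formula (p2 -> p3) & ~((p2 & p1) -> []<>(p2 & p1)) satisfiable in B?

1. (p2 -> p3) & ~((p2 & p1) -> []<>(p2 & p1)), w0
2. p2 -> p3, w0   [&-rule on 1]
3. ~((p2 & p1) -> []<>(p2 & p1)), w0   [&-rule on 1]
4. p2 & p1, w0   [~->-rule on 3]
5. ~[]<>(p2 & p1), w0   [~->-rule on 3]
6. p2, w0   [&-rule on 4]
7. p1, w0   [&-rule on 4]
8. p3, w0   [->-rule on 2 (branches; this branch)]
9. ~<>(p2 & p1), w1   [~[]-rule on 5: fresh world w1, w0Rw1]
10. ~(p2 & p1), w0   [~<>-rule on 9 via w1Rw0]
11. ~(p2 & p1), w1   [~<>-rule on 9 via w1Rw1]
12. ~p1, w0   [~&-rule on 10 (branches; this branch)]
Accessibility: w0Rw0, w0Rw1, w1Rw0, w1Rw1
Branch closes: p1 and ~p1 both at w0.
All branches of the tableau close; one closing branch shown above.

Unsatisfiable (every branch closes)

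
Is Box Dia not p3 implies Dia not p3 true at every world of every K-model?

Tableau for the negation not (Box Dia not p3 implies Dia not p3):
1. not (Box Dia not p3 implies Dia not p3), 0
2. Box Dia not p3, 0
3. not Dia not p3, 0
The negation has an open branch (countermodel exists).

No, not valid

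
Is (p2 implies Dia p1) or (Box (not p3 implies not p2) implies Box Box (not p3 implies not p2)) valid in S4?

Tableau for the negation not ((p2 implies Dia p1) or (Box (not p3 implies not p2) implies Box Box (not p3 implies not p2))):
1. not ((p2 implies Dia p1) or (Box (not p3 implies not p2) implies Box Box (not p3 implies not p2))), 0
2. not (p2 implies Dia p1), 0
3. not (Box (not p3 implies not p2) implies Box Box (not p3 implies not p2)), 0
4. p2, 0
5. not Dia p1, 0
6. Box (not p3 implies not p2), 0
7. not Box Box (not p3 implies not p2), 0
8. not p1, 0
9. not p3 implies not p2, 0
10. p3, 0
11. not Box (not p3 implies not p2), 1
12. not p1, 1
13. not p3 implies not p2, 1
14. not p2, 1
15. not (not p3 implies not p2), 2
16. not p3, 2
17. p2, 2
18. not p1, 2
19. not p3 implies not p2, 2
20. not p2, 2
Accessibility: 0R0, 0R1, 0R2, 1R1, 1R2, 2R2
Branch closes: p2 and not p2 both at 2.
All branches of the negation close; one closing branch shown above.

Valid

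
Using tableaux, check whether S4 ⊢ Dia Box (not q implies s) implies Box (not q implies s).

Tableau for the negation not (Dia Box (not q implies s) implies Box (not q implies s)):
1. not (Dia Box (not q implies s) implies Box (not q implies s)), 0
2. Dia Box (not q implies s), 0
3. not Box (not q implies s), 0
4. Box (not q implies s), 1
5. not q implies s, 1
6. s, 1
7. not (not q implies s), 2
8. not q, 2
9. not s, 2
Accessibility: 0R0, 0R1, 0R2, 1R1, 2R2
The negation has an open branch (countermodel exists).

No, not valid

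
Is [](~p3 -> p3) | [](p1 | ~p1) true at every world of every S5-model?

Valid in S5

Tableau for the negation ~([](~p3 -> p3) | [](p1 | ~p1)):
1. ~([](~p3 -> p3) | [](p1 | ~p1)), w0
2. ~[](~p3 -> p3), w0
3. ~[](p1 | ~p1), w0
4. ~(~p3 -> p3), w1
5. ~p3, w1
6. ~(p1 | ~p1), w2
7. ~p1, w2
8. p1, w2
Accessibility: w0Rw0, w0Rw1, w0Rw2, w1Rw0, w1Rw1, w1Rw2, w2Rw0, w2Rw1, w2Rw2
Branch closes: p1 and ~p1 both at w2.
Every branch of the negation's tableau closes; the branch above is one of them.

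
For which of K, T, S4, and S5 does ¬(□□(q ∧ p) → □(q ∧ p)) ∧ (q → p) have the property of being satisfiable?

T-tableau for the formula:
1. ¬(□□(q ∧ p) → □(q ∧ p)) ∧ (q → p), 0
2. ¬(□□(q ∧ p) → □(q ∧ p)), 0
3. q → p, 0
4. □□(q ∧ p), 0
5. ¬□(q ∧ p), 0
6. □(q ∧ p), 0
7. q ∧ p, 0
8. q, 0
9. p, 0
10. ¬(q ∧ p), 1
11. □(q ∧ p), 1
12. q ∧ p, 1
13. q, 1
14. p, 1
15. ¬p, 1
Accessibility: 0R0, 0R1, 1R1
Branch closes: p and ¬p both at 1.
Every branch closes (one shown): unsatisfiable in T, hence also in S4, S5 (every S4/S5-frame is a T-frame).
K-tableau for the formula:
1. ¬(□□(q ∧ p) → □(q ∧ p)) ∧ (q → p), 0
2. ¬(□□(q ∧ p) → □(q ∧ p)), 0
3. q → p, 0
4. □□(q ∧ p), 0
5. ¬□(q ∧ p), 0
6. p, 0
7. ¬(q ∧ p), 1
8. □(q ∧ p), 1
9. ¬p, 1
Accessibility: 0R1
Complete open branch: satisfiable in K.

K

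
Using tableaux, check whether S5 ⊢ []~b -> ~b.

Valid in S5

Tableau for the negation ~([]~b -> ~b):
1. ~([]~b -> ~b), 0
2. []~b, 0
3. b, 0
4. ~b, 0
Accessibility: 0R0
Branch closes: b and ~b both at 0.
Every branch of the negation's tableau closes; the branch above is one of them.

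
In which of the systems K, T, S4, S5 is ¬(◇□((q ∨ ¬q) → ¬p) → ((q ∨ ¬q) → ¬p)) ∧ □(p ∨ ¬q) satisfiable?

K, T, S4

S4-tableau for the formula:
1. ¬(◇□((q ∨ ¬q) → ¬p) → ((q ∨ ¬q) → ¬p)) ∧ □(p ∨ ¬q), w0
2. ¬(◇□((q ∨ ¬q) → ¬p) → ((q ∨ ¬q) → ¬p)), w0
3. □(p ∨ ¬q), w0
4. ◇□((q ∨ ¬q) → ¬p), w0
5. ¬((q ∨ ¬q) → ¬p), w0
6. q ∨ ¬q, w0
7. p, w0
8. p ∨ ¬q, w0
9. ¬q, w0
10. □((q ∨ ¬q) → ¬p), w1
11. p ∨ ¬q, w1
12. (q ∨ ¬q) → ¬p, w1
13. ¬q, w1
14. ¬p, w1
Accessibility: w0Rw0, w0Rw1, w1Rw1
Complete open branch: satisfiable in S4, hence also in K, T (this S4-model is also a K-model and a T-model).
S5-tableau for the formula:
1. ¬(◇□((q ∨ ¬q) → ¬p) → ((q ∨ ¬q) → ¬p)) ∧ □(p ∨ ¬q), w0
2. ¬(◇□((q ∨ ¬q) → ¬p) → ((q ∨ ¬q) → ¬p)), w0
3. □(p ∨ ¬q), w0
4. ◇□((q ∨ ¬q) → ¬p), w0
5. ¬((q ∨ ¬q) → ¬p), w0
6. q ∨ ¬q, w0
7. p, w0
8. p ∨ ¬q, w0
9. ¬q, w0
10. □((q ∨ ¬q) → ¬p), w1
11. p ∨ ¬q, w1
12. (q ∨ ¬q) → ¬p, w0
13. (q ∨ ¬q) → ¬p, w1
14. ¬q, w1
15. ¬(q ∨ ¬q), w0
16. q, w0
Accessibility: w0Rw0, w0Rw1, w1Rw0, w1Rw1
Branch closes: q and ¬q both at w0.
Every branch closes (one shown): unsatisfiable in S5.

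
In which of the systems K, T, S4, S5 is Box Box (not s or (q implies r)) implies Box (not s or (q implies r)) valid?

T, S4, S5

T-tableau for the negation not (Box Box (not s or (q implies r)) implies Box (not s or (q implies r))):
1. not (Box Box (not s or (q implies r)) implies Box (not s or (q implies r))), w0
2. Box Box (not s or (q implies r)), w0
3. not Box (not s or (q implies r)), w0
4. Box (not s or (q implies r)), w0
5. not s or (q implies r), w0
6. q implies r, w0
7. r, w0
8. not (not s or (q implies r)), w1
9. s, w1
10. not (q implies r), w1
11. q, w1
12. not r, w1
13. Box (not s or (q implies r)), w1
14. not s or (q implies r), w1
15. q implies r, w1
16. r, w1
Accessibility: w0Rw0, w0Rw1, w1Rw1
Branch closes: r and not r both at w1.
Every branch closes (one shown): valid in T, hence also in S4, S5 (every theorem of T is a theorem of S4 and S5).
K-tableau for the negation not (Box Box (not s or (q implies r)) implies Box (not s or (q implies r))):
1. not (Box Box (not s or (q implies r)) implies Box (not s or (q implies r))), w0
2. Box Box (not s or (q implies r)), w0
3. not Box (not s or (q implies r)), w0
4. not (not s or (q implies r)), w1
5. s, w1
6. not (q implies r), w1
7. q, w1
8. not r, w1
9. Box (not s or (q implies r)), w1
Accessibility: w0Rw1
Complete open branch: countermodel on a K-frame, so not valid in K.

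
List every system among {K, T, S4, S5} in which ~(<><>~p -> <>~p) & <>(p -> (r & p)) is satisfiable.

K, T

S4-tableau for the formula:
1. ~(<><>~p -> <>~p) & <>(p -> (r & p)), w0
2. ~(<><>~p -> <>~p), w0   [&-rule on 1]
3. <>(p -> (r & p)), w0   [&-rule on 1]
4. <><>~p, w0   [~->-rule on 2]
5. ~<>~p, w0   [~->-rule on 2]
6. p, w0   [~<>-rule on 5 via w0Rw0]
7. p -> (r & p), w1   [<>-rule on 3: fresh world w1, w0Rw1]
8. p, w1   [~<>-rule on 5 via w0Rw1]
9. r & p, w1   [->-rule on 7 (branches; this branch)]
10. r, w1   [&-rule on 9]
11. <>~p, w2   [<>-rule on 4: fresh world w2, w0Rw2]
12. p, w2   [~<>-rule on 5 via w0Rw2]
13. ~p, w3   [<>-rule on 11: fresh world w3, w2Rw3]
14. p, w3   [~<>-rule on 5 via w0Rw3]
Accessibility: w0Rw0, w0Rw1, w0Rw2, w0Rw3, w1Rw1, w2Rw2, w2Rw3, w3Rw3
Branch closes: p and ~p both at w3.
Every branch closes (one shown): unsatisfiable in S4, hence also in S5 (every S5-frame is an S4-frame).
T-tableau for the formula:
1. ~(<><>~p -> <>~p) & <>(p -> (r & p)), w0
2. ~(<><>~p -> <>~p), w0   [&-rule on 1]
3. <>(p -> (r & p)), w0   [&-rule on 1]
4. <><>~p, w0   [~->-rule on 2]
5. ~<>~p, w0   [~->-rule on 2]
6. p, w0   [~<>-rule on 5 via w0Rw0]
7. p -> (r & p), w1   [<>-rule on 3: fresh world w1, w0Rw1]
8. p, w1   [~<>-rule on 5 via w0Rw1]
9. r & p, w1   [->-rule on 7 (branches; this branch)]
10. r, w1   [&-rule on 9]
11. <>~p, w2   [<>-rule on 4: fresh world w2, w0Rw2]
12. p, w2   [~<>-rule on 5 via w0Rw2]
13. ~p, w3   [<>-rule on 11: fresh world w3, w2Rw3]
Accessibility: w0Rw0, w0Rw1, w0Rw2, w1Rw1, w2Rw2, w2Rw3, w3Rw3
Complete open branch: satisfiable in T, hence also in K (this T-model is also a K-model).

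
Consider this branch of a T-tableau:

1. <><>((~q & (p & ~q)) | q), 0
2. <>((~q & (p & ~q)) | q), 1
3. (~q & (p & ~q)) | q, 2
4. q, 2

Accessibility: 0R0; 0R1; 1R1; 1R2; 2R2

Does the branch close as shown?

No, open

No world carries both an atom and its negation.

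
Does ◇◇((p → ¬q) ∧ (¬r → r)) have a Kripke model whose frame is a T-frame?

Satisfiable (open branch found)

1. ◇◇((p → ¬q) ∧ (¬r → r)), 0
2. ◇((p → ¬q) ∧ (¬r → r)), 1
3. (p → ¬q) ∧ (¬r → r), 2
4. p → ¬q, 2
5. ¬r → r, 2
6. ¬q, 2
7. r, 2
Accessibility: 0R0, 0R1, 1R1, 1R2, 2R2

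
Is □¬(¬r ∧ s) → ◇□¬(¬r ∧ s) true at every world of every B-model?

Tableau for the negation ¬(□¬(¬r ∧ s) → ◇□¬(¬r ∧ s)):
1. ¬(□¬(¬r ∧ s) → ◇□¬(¬r ∧ s)), u
2. □¬(¬r ∧ s), u
3. ¬◇□¬(¬r ∧ s), u
4. ¬(¬r ∧ s), u
5. ¬□¬(¬r ∧ s), u
6. ¬s, u
7. ¬r ∧ s, v
8. ¬r, v
9. s, v
10. ¬(¬r ∧ s), v
11. ¬□¬(¬r ∧ s), v
12. ¬s, v
Accessibility: uRu, uRv, vRu, vRv
Branch closes: s and ¬s both at v.
Every branch of the negation's tableau closes; the branch above is one of them.

Yes, valid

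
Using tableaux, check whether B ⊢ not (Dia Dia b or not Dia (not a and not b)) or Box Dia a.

Tableau for the negation not (not (Dia Dia b or not Dia (not a and not b)) or Box Dia a):
1. not (not (Dia Dia b or not Dia (not a and not b)) or Box Dia a), 0
2. Dia Dia b or not Dia (not a and not b), 0   [neg-or-rule on 1]
3. not Box Dia a, 0   [neg-or-rule on 1]
4. not Dia (not a and not b), 0   [or-rule on 2 (branches; this branch)]
5. not (not a and not b), 0   [neg-Dia-rule on 4 via 0R0]
6. b, 0   [neg-and-rule on 5 (branches; this branch)]
7. not Dia a, 1   [neg-Box-rule on 3: fresh world 1, 0R1]
8. not (not a and not b), 1   [neg-Dia-rule on 4 via 0R1]
9. not a, 0   [neg-Dia-rule on 7 via 1R0]
10. not a, 1   [neg-Dia-rule on 7 via 1R1]
11. b, 1   [neg-and-rule on 8 (branches; this branch)]
Accessibility: 0R0, 0R1, 1R0, 1R1
The negation has an open branch (countermodel exists).

Not valid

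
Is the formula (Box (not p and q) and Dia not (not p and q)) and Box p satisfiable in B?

No, unsatisfiable

1. (Box (not p and q) and Dia not (not p and q)) and Box p, 0
2. Box (not p and q) and Dia not (not p and q), 0   [and-rule on 1]
3. Box p, 0   [and-rule on 1]
4. Box (not p and q), 0   [and-rule on 2]
5. Dia not (not p and q), 0   [and-rule on 2]
6. p, 0   [Box-rule on 3 via 0R0]
7. not p and q, 0   [Box-rule on 4 via 0R0]
8. not p, 0   [and-rule on 7]
9. q, 0   [and-rule on 7]
Accessibility: 0R0
Branch closes: p and not p both at 0.
Every branch closes; the branch above is one of them.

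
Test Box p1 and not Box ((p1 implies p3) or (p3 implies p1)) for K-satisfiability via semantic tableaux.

1. Box p1 and not Box ((p1 implies p3) or (p3 implies p1)), w0
2. Box p1, w0
3. not Box ((p1 implies p3) or (p3 implies p1)), w0
4. not ((p1 implies p3) or (p3 implies p1)), w1
5. not (p1 implies p3), w1
6. not (p3 implies p1), w1
7. p1, w1
8. not p3, w1
9. p3, w1
10. not p1, w1
Accessibility: w0Rw1
Branch closes: p3 and not p3 both at w1.
(One branch shown.) All branches close.

Unsatisfiable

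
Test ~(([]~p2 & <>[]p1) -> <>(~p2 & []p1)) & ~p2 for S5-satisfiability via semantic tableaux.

No, unsatisfiable

1. ~(([]~p2 & <>[]p1) -> <>(~p2 & []p1)) & ~p2, u
2. ~(([]~p2 & <>[]p1) -> <>(~p2 & []p1)), u
3. ~p2, u
4. []~p2 & <>[]p1, u
5. ~<>(~p2 & []p1), u
6. []~p2, u
7. <>[]p1, u
8. ~(~p2 & []p1), u
9. ~[]p1, u
10. []p1, v
11. ~(~p2 & []p1), v
12. ~p2, v
13. p1, u
14. p1, v
15. ~[]p1, v
16. ~p1, w
17. ~(~p2 & []p1), w
18. ~p2, w
19. p1, w
Accessibility: uRu, uRv, uRw, vRu, vRv, vRw, wRu, wRv, wRw
Branch closes: p1 and ~p1 both at w.
Every branch closes; the branch above is one of them.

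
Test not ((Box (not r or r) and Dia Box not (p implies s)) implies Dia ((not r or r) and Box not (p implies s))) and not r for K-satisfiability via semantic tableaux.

1. not ((Box (not r or r) and Dia Box not (p implies s)) implies Dia ((not r or r) and Box not (p implies s))) and not r, 0
2. not ((Box (not r or r) and Dia Box not (p implies s)) implies Dia ((not r or r) and Box not (p implies s))), 0
3. not r, 0
4. Box (not r or r) and Dia Box not (p implies s), 0
5. not Dia ((not r or r) and Box not (p implies s)), 0
6. Box (not r or r), 0
7. Dia Box not (p implies s), 0
8. Box not (p implies s), 1
9. not ((not r or r) and Box not (p implies s)), 1
10. not r or r, 1
11. not Box not (p implies s), 1
12. r, 1
13. p implies s, 2
14. not (p implies s), 2
15. p, 2
16. not s, 2
17. s, 2
Accessibility: 0R1, 1R2
Branch closes: s and not s both at 2.
Every branch closes; the branch above is one of them.

Unsatisfiable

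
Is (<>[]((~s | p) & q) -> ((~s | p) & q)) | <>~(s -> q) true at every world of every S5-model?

Valid in S5

Tableau for the negation ~((<>[]((~s | p) & q) -> ((~s | p) & q)) | <>~(s -> q)):
1. ~((<>[]((~s | p) & q) -> ((~s | p) & q)) | <>~(s -> q)), 0
2. ~(<>[]((~s | p) & q) -> ((~s | p) & q)), 0
3. ~<>~(s -> q), 0
4. <>[]((~s | p) & q), 0
5. ~((~s | p) & q), 0
6. s -> q, 0
7. ~(~s | p), 0
8. s, 0
9. ~p, 0
10. q, 0
11. []((~s | p) & q), 1
12. s -> q, 1
13. (~s | p) & q, 0
14. ~s | p, 0
15. (~s | p) & q, 1
16. ~s | p, 1
17. q, 1
18. p, 0
Accessibility: 0R0, 0R1, 1R0, 1R1
Branch closes: p and ~p both at 0.
Every branch of the negation's tableau closes; the branch above is one of them.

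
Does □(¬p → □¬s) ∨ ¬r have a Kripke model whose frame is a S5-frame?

Satisfiable (open branch found)

1. □(¬p → □¬s) ∨ ¬r, u
2. ¬r, u
Accessibility: uRu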